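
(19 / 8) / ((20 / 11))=1.31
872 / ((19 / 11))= 9592 / 19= 504.84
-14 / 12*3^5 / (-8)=567 / 16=35.44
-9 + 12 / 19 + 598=11203 / 19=589.63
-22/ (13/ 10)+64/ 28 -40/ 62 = -43112/ 2821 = -15.28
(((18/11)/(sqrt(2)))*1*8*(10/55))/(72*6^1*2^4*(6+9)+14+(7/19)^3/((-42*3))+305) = 17778528*sqrt(2)/1553630863169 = 0.00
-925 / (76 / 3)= -2775 / 76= -36.51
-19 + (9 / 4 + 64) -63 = -63 / 4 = -15.75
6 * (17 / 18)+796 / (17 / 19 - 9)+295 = 46768 / 231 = 202.46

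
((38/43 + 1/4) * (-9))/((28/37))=-64935/4816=-13.48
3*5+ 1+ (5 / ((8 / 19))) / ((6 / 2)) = 479 / 24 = 19.96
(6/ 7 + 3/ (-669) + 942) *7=1471793/ 223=6599.97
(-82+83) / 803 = 0.00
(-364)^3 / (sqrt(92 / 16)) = -96457088*sqrt(23) / 23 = -20112693.19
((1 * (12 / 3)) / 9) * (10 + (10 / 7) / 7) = 2000 / 441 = 4.54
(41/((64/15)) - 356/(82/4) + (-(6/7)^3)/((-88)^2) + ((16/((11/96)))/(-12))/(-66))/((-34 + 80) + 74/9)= -7429668591/53145089536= -0.14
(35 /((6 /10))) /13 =175 /39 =4.49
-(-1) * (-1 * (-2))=2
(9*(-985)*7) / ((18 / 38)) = -131005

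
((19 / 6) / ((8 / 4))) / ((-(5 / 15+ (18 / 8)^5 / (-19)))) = 92416 / 157691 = 0.59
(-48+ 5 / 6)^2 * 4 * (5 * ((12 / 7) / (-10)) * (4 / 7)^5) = -164022272 / 352947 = -464.72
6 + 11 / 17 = 113 / 17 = 6.65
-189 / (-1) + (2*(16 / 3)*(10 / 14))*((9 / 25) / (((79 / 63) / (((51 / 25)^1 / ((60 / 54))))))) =9530163 / 49375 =193.02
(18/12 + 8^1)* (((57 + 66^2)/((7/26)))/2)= 1090011/14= 77857.93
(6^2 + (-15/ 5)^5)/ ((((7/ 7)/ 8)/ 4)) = -6624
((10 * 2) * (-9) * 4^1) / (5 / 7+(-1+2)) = -420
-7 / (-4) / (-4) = -7 / 16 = -0.44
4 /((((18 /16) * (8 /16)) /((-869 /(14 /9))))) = -27808 /7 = -3972.57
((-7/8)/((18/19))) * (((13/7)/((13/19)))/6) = -361/864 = -0.42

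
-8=-8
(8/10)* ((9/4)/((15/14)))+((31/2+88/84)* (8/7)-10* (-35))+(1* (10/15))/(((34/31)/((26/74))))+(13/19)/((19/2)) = 309489038381/834478575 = 370.88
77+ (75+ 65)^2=19677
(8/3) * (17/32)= 17/12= 1.42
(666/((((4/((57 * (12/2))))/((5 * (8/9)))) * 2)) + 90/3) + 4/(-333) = 42147806/333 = 126569.99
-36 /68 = -9 /17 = -0.53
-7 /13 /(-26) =7 /338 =0.02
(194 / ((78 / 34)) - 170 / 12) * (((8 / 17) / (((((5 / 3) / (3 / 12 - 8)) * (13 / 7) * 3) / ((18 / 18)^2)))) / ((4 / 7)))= -490637 / 10140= -48.39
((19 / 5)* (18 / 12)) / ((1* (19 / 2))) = 3 / 5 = 0.60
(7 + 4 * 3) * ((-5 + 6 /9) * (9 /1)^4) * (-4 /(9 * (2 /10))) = 1200420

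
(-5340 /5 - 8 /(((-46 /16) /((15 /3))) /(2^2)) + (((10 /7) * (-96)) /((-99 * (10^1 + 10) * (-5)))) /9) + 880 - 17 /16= -510348413 /3825360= -133.41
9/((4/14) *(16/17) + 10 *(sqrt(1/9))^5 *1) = 260253/8966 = 29.03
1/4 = 0.25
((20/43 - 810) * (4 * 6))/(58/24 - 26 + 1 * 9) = 2005056/1505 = 1332.26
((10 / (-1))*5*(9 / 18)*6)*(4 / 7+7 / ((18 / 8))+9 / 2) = -25775 / 21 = -1227.38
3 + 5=8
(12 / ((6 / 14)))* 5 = 140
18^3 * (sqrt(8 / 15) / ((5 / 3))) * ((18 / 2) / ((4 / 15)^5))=17055599.04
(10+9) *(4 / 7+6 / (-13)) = 190 / 91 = 2.09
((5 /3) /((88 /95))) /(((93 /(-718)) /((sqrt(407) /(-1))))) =170525*sqrt(407) /12276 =280.24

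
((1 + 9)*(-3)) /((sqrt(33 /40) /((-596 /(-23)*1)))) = -855.88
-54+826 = 772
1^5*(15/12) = 5/4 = 1.25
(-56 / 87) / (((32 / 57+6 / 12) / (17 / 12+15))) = -104804 / 10527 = -9.96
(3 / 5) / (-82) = -3 / 410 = -0.01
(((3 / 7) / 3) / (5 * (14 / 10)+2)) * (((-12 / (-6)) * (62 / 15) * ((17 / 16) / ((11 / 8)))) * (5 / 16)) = 527 / 16632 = 0.03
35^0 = 1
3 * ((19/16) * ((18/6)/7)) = 171/112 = 1.53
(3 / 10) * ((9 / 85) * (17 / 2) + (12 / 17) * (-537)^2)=103813299 / 1700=61066.65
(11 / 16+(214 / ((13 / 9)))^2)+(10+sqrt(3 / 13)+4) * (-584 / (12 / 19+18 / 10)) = 1658628835 / 89232 - 55480 * sqrt(39) / 3003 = 18472.45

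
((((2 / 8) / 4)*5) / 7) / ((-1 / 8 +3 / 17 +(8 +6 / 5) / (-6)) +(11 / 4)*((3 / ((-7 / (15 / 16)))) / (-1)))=-5100 / 43063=-0.12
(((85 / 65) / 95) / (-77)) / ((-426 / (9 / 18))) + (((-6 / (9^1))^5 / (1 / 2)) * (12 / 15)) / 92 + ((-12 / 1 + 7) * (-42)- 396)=-28075559744593 / 150942011220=-186.00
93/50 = 1.86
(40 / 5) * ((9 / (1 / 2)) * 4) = 576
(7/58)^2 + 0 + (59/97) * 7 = 1394085/326308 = 4.27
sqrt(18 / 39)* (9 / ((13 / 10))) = 90* sqrt(78) / 169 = 4.70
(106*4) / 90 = 212 / 45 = 4.71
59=59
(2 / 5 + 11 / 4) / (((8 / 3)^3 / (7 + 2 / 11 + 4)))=209223 / 112640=1.86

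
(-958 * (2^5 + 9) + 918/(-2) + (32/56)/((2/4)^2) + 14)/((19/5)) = -1390225/133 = -10452.82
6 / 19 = 0.32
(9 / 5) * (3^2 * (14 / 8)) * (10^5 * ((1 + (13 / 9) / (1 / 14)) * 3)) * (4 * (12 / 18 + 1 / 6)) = 601650000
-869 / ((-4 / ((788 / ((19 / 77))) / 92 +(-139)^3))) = -509929345123 / 874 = -583443186.64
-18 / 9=-2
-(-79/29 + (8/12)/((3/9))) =21/29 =0.72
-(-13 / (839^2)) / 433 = 13 / 304797793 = 0.00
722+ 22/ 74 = 26725/ 37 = 722.30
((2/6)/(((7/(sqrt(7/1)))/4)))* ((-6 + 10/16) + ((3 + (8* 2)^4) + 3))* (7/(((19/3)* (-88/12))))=-142989* sqrt(7)/76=-4977.81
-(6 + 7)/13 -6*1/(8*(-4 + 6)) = -11/8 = -1.38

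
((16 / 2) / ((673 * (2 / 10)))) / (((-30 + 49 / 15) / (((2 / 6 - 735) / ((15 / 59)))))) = 5201440 / 809619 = 6.42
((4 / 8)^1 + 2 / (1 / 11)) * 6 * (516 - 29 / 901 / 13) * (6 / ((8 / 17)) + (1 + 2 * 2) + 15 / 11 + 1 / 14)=4821292936485 / 3607604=1336425.21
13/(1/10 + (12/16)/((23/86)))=1495/334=4.48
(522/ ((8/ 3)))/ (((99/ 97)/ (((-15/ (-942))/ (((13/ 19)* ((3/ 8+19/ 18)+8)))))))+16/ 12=851783/ 471471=1.81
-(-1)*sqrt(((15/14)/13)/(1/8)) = 2*sqrt(1365)/91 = 0.81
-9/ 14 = -0.64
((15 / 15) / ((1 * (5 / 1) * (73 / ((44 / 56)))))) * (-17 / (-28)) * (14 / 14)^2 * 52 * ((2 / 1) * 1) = 2431 / 17885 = 0.14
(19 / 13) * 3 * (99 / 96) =1881 / 416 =4.52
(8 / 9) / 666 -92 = -275720 / 2997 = -92.00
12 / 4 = 3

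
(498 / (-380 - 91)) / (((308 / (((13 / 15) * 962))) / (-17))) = 8822983 / 181335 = 48.66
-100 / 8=-25 / 2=-12.50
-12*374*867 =-3891096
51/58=0.88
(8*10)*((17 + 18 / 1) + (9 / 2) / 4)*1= 2890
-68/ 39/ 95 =-68/ 3705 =-0.02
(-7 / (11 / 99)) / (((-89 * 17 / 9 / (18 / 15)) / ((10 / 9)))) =756 / 1513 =0.50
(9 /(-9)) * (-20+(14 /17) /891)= 302926 /15147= 20.00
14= 14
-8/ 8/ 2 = -1/ 2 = -0.50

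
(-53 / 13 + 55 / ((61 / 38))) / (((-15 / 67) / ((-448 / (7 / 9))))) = 307925568 / 3965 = 77660.93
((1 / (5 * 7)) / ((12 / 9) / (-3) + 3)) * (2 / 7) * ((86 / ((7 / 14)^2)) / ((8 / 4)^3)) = 774 / 5635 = 0.14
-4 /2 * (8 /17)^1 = -16 /17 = -0.94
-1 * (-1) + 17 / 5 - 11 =-33 / 5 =-6.60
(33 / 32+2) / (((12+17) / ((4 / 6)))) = 97 / 1392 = 0.07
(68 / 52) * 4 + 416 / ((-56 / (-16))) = 11292 / 91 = 124.09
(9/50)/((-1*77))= -9/3850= -0.00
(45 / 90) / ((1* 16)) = 1 / 32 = 0.03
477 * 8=3816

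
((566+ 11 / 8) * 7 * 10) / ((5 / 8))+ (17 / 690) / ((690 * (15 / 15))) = 30254250617 / 476100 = 63546.00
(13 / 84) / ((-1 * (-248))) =13 / 20832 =0.00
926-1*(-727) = 1653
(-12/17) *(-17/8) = 3/2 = 1.50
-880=-880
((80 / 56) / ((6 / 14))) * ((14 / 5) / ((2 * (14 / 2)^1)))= 2 / 3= 0.67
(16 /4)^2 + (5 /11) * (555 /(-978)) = 56451 /3586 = 15.74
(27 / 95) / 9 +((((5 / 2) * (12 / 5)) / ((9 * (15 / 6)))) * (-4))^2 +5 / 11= 76364 / 47025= 1.62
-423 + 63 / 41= -17280 / 41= -421.46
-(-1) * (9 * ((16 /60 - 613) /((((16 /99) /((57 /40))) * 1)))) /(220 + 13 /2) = -51864813 /241600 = -214.67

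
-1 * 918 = -918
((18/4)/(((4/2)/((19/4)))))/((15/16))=57/5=11.40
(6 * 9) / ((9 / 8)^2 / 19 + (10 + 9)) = 65664 / 23185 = 2.83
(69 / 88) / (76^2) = 69 / 508288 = 0.00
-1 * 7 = -7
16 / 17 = 0.94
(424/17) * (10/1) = 4240/17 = 249.41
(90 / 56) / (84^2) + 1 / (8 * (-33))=-2579 / 724416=-0.00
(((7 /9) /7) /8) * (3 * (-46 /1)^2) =529 /6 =88.17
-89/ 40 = -2.22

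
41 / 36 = 1.14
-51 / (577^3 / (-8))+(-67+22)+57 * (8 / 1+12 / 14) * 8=5370540625437 / 1344700231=3993.86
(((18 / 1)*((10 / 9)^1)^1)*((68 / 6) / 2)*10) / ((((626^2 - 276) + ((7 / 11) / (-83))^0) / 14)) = 6800 / 167829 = 0.04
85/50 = 17/10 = 1.70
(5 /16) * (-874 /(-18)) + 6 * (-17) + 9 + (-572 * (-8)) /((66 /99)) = 977209 /144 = 6786.17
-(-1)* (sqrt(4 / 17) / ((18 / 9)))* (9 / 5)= 9* sqrt(17) / 85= 0.44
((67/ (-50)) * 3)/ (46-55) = 67/ 150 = 0.45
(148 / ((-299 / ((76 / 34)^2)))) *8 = -1709696 / 86411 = -19.79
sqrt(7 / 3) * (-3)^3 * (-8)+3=3+72 * sqrt(21)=332.95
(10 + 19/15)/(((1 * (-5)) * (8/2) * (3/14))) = -2.63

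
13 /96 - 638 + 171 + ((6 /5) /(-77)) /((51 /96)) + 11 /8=-292494847 /628320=-465.52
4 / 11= 0.36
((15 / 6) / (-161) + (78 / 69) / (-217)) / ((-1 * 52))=9 / 22568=0.00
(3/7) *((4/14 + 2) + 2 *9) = 426/49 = 8.69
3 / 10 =0.30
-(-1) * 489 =489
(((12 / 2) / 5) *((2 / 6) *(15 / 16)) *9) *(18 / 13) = 243 / 52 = 4.67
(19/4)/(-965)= -19/3860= -0.00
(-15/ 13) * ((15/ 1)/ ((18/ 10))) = -125/ 13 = -9.62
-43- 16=-59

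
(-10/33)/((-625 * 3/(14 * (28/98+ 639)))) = 716/495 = 1.45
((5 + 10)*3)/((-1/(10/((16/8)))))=-225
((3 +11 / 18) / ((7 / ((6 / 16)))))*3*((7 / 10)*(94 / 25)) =1.53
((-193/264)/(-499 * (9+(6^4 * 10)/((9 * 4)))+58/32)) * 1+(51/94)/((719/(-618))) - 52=-172370934957847/3285362590323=-52.47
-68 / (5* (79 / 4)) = -272 / 395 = -0.69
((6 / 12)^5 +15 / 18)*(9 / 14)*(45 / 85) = 2241 / 7616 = 0.29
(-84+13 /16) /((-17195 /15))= 3993 /55024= 0.07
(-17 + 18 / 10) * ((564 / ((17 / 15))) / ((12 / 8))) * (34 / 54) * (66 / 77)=-57152 / 21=-2721.52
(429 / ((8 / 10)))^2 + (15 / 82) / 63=3961482565 / 13776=287564.07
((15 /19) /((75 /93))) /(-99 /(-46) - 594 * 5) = -1426 /4323165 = -0.00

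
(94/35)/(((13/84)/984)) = 1109952/65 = 17076.18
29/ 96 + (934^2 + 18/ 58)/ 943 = 2429433031/ 2625312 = 925.39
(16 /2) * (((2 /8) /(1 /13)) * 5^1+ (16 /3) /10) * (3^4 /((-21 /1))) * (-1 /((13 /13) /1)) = 18126 /35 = 517.89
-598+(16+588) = 6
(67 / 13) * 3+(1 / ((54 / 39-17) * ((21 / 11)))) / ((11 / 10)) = 855173 / 55419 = 15.43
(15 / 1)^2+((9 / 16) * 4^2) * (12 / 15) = 232.20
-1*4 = -4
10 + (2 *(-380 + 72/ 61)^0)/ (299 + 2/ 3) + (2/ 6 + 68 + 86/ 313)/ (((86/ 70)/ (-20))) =-40178162408/ 36298923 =-1106.87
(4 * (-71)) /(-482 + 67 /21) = 5964 /10055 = 0.59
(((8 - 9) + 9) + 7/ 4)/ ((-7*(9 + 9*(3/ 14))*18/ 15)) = -65/ 612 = -0.11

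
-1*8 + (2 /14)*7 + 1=-6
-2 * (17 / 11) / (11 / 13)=-442 / 121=-3.65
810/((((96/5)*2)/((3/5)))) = 405/32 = 12.66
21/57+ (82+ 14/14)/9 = 1640/171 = 9.59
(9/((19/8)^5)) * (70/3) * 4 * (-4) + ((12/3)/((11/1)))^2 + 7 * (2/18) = -117445608611/2696471811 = -43.56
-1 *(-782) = 782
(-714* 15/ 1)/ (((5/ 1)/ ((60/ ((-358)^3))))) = 16065/ 5735339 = 0.00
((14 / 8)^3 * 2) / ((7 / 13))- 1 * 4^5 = -32131 / 32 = -1004.09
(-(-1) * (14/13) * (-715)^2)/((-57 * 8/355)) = -97722625/228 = -428608.00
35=35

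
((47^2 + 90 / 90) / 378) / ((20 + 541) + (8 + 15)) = 1105 / 110376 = 0.01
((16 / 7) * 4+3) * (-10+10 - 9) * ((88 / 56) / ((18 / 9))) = -8415 / 98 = -85.87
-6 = -6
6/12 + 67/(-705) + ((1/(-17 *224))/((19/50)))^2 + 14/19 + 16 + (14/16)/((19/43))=17642702749073/922635598080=19.12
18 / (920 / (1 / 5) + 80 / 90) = 0.00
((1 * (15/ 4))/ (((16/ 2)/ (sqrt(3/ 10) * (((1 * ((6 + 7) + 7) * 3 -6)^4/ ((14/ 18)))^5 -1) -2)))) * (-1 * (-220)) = -825/ 4 + 433083549822625895381277739795522605395805 * sqrt(30)/ 268912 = 8821087549914644401837471000000000000.00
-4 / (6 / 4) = -8 / 3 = -2.67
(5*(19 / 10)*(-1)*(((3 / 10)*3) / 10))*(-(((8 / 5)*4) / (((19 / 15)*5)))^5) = 9172942848 / 10181328125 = 0.90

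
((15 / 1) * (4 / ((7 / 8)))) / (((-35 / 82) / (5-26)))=23616 / 7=3373.71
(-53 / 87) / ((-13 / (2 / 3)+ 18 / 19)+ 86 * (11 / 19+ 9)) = -2014 / 2662113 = -0.00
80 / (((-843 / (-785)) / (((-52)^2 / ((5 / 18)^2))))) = 733584384 / 281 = 2610620.58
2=2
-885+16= -869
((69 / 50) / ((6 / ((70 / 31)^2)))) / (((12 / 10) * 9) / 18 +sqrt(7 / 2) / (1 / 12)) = -5635 / 4033317 +56350 * sqrt(14) / 4033317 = 0.05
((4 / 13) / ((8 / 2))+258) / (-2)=-3355 / 26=-129.04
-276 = -276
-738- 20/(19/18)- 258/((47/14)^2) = -32730630/41971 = -779.84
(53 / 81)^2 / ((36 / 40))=28090 / 59049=0.48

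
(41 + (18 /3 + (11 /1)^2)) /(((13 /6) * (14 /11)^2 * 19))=4356 /1729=2.52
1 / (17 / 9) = 0.53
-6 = -6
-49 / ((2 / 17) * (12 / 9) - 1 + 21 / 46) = 114954 / 907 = 126.74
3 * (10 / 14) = 15 / 7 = 2.14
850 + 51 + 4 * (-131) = 377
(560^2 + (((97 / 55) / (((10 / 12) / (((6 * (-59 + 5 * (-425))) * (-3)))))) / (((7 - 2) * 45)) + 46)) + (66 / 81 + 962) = 58467900002 / 185625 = 314978.59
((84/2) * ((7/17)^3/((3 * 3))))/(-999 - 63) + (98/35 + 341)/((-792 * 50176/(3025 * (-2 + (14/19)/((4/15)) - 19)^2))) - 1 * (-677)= 61871189249470471/92580533010432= 668.30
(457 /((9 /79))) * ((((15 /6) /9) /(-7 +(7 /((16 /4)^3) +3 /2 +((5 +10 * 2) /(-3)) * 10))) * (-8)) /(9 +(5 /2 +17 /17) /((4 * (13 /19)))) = 961206272 /98336241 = 9.77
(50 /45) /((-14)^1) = -5 /63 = -0.08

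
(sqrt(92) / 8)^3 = 23 * sqrt(23) / 64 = 1.72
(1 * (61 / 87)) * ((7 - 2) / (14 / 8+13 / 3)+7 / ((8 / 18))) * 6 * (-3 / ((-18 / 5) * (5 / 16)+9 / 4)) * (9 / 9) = -393572 / 2117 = -185.91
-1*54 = -54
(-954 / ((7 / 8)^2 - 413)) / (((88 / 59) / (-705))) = -317453040 / 290213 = -1093.86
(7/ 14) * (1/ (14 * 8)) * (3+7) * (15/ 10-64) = -625/ 224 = -2.79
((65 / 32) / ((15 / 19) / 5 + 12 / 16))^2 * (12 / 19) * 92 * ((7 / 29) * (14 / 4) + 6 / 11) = 71203925 / 176088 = 404.37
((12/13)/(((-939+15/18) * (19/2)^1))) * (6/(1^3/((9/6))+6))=-0.00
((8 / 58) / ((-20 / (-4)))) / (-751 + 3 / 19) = -38 / 1034285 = -0.00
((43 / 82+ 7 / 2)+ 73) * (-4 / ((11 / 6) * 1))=-75792 / 451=-168.05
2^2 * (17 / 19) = 68 / 19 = 3.58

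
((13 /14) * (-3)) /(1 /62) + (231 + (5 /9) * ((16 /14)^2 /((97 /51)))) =836536 /14259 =58.67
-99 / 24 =-33 / 8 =-4.12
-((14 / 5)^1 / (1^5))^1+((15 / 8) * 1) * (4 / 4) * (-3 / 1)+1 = -297 / 40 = -7.42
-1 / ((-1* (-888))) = -1 / 888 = -0.00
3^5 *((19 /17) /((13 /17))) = 4617 /13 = 355.15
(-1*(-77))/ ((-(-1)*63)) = 11/ 9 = 1.22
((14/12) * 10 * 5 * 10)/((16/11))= 9625/24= 401.04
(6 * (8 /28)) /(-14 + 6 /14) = -12 /95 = -0.13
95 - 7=88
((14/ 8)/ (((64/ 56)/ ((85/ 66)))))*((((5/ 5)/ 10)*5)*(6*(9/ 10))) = 7497/ 1408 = 5.32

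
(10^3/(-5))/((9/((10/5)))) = -400/9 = -44.44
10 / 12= 5 / 6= 0.83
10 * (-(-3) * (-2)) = -60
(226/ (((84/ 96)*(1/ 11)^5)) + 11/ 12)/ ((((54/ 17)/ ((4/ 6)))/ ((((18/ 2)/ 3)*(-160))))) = -2376030549640/ 567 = -4190530069.91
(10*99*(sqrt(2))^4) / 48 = 165 / 2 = 82.50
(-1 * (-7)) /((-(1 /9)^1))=-63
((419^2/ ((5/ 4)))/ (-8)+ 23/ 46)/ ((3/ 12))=-351112/ 5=-70222.40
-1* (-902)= 902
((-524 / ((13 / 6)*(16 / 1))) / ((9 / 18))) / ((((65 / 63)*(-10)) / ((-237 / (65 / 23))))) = -134961309 / 549250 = -245.72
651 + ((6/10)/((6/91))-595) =651/10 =65.10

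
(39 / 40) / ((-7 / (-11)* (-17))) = -429 / 4760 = -0.09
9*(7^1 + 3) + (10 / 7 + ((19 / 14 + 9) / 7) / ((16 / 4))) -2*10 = 28145 / 392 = 71.80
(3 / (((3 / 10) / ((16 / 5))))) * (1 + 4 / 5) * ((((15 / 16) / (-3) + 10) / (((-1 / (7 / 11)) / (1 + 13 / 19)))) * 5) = -624960 / 209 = -2990.24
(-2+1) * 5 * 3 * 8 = -120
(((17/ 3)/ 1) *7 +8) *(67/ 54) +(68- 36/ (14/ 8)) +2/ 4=60709/ 567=107.07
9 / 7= 1.29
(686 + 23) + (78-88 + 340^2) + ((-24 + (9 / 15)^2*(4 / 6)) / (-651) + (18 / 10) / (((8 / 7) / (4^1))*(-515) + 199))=76341617818 / 656425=116299.07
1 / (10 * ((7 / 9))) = 9 / 70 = 0.13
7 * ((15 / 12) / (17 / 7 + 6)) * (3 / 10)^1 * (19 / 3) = 931 / 472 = 1.97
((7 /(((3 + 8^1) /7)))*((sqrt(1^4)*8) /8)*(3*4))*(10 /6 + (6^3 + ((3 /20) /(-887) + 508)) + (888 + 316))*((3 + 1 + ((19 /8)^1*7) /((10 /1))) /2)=2279562001647 /7805600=292041.87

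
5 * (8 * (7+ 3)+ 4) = 420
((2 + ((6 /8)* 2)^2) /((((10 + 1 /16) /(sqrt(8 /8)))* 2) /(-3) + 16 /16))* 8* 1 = -816 /137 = -5.96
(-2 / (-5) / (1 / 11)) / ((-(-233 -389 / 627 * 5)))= 6897 / 370090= 0.02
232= 232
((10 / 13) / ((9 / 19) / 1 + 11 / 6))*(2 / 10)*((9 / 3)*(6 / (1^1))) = 4104 / 3419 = 1.20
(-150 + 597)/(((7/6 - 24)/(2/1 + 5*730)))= -71493.90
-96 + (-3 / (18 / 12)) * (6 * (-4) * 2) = 0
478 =478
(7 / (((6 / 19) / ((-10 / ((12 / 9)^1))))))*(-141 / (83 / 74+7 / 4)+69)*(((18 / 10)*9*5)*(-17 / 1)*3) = 273321783 / 20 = 13666089.15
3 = 3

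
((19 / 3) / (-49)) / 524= -19 / 77028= -0.00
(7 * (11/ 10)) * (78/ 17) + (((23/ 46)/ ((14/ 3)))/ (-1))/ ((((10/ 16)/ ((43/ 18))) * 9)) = 566836/ 16065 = 35.28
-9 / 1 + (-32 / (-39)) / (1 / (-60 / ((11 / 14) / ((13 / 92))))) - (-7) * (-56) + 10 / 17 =-1760251 / 4301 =-409.27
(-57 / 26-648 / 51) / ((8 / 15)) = -98775 / 3536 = -27.93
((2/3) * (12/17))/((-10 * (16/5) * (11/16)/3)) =-12/187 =-0.06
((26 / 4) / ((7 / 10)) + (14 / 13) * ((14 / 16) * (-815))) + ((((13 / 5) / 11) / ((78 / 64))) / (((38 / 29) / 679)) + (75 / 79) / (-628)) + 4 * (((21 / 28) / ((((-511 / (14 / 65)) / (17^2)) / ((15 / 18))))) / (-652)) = -110849531474567437 / 168413203538580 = -658.20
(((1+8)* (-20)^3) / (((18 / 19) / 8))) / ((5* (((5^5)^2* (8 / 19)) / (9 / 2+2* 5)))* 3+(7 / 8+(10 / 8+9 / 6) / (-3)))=-0.14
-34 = -34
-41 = -41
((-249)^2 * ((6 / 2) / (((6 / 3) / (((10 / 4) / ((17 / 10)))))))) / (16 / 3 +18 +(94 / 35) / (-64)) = 7812126000 / 1330403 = 5872.00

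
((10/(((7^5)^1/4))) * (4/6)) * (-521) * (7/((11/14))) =-83360/11319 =-7.36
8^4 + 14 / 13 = 53262 / 13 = 4097.08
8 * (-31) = -248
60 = 60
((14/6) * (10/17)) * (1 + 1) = 140/51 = 2.75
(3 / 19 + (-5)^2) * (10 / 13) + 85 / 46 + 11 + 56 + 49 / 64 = 32346497 / 363584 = 88.97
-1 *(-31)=31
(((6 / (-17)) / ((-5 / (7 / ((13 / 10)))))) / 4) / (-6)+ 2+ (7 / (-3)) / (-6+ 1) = 16249 / 6630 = 2.45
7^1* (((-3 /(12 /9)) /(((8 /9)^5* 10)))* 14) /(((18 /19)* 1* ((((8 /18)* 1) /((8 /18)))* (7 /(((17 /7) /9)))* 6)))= -706401 /2621440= -0.27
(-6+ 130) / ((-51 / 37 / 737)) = -3381356 / 51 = -66301.10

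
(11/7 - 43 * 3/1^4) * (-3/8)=669/14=47.79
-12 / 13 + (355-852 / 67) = 341.36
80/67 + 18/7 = 1766/469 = 3.77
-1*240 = -240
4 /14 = 2 /7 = 0.29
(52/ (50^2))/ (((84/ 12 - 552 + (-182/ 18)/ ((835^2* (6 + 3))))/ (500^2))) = -73417792500/ 7694749429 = -9.54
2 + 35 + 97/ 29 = 1170/ 29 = 40.34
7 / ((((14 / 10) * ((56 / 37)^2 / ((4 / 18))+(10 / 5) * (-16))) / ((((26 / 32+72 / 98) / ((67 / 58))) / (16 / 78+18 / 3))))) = -323816415 / 6508429312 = -0.05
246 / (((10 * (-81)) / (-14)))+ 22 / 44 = 1283 / 270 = 4.75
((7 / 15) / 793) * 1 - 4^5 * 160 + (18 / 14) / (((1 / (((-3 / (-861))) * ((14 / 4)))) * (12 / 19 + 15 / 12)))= -6152603722571 / 37552515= -163839.99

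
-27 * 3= -81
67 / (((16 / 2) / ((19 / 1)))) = 1273 / 8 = 159.12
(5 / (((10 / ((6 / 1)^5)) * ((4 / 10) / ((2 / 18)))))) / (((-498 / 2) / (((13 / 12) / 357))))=-130 / 9877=-0.01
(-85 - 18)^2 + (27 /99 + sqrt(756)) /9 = 2 * sqrt(21) /3 + 350098 /33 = 10612.09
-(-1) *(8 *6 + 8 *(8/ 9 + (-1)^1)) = 424/ 9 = 47.11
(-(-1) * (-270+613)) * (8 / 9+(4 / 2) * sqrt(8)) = 2744 / 9+1372 * sqrt(2) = 2245.19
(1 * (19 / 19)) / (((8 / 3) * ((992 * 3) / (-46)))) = -23 / 3968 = -0.01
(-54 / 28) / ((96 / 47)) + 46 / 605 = -235307 / 271040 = -0.87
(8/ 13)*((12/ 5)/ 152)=12/ 1235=0.01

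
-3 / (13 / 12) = -36 / 13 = -2.77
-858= -858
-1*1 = -1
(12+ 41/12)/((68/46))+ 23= 13639/408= 33.43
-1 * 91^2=-8281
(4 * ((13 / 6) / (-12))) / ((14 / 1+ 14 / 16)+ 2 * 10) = -52 / 2511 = -0.02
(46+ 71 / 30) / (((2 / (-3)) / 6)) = -4353 / 10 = -435.30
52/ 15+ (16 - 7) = 187/ 15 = 12.47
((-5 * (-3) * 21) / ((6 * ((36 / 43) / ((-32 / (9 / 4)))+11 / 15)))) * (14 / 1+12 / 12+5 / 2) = 18963000 / 13921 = 1362.19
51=51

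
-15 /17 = -0.88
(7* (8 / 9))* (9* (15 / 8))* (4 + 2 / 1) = 630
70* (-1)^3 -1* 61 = -131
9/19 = 0.47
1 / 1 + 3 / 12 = 5 / 4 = 1.25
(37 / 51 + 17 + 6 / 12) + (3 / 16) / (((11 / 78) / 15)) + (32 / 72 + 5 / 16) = 1048189 / 26928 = 38.93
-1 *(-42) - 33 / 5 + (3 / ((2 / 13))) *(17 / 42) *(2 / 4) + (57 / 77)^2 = 9461359 / 237160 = 39.89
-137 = -137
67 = 67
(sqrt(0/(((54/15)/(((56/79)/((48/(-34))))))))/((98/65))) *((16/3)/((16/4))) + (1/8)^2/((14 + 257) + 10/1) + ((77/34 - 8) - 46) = -15816911/305728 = -51.74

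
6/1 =6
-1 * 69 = -69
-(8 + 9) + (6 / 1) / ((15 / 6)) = -73 / 5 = -14.60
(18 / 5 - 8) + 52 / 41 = -642 / 205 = -3.13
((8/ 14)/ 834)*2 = 4/ 2919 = 0.00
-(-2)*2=4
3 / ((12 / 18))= 9 / 2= 4.50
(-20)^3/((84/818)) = -1636000/21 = -77904.76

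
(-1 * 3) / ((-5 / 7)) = 4.20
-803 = -803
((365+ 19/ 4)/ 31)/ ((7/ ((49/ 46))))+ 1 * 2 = 21761/ 5704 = 3.82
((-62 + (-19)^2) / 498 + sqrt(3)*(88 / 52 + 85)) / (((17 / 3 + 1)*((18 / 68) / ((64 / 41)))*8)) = 10166 / 153135 + 76636*sqrt(3) / 7995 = 16.67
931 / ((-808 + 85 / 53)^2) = 2615179 / 1826622121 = 0.00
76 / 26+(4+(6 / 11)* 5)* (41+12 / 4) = 3886 / 13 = 298.92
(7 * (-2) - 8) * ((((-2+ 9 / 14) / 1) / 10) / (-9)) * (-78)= 2717 / 105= 25.88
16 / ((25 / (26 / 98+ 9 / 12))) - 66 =-80054 / 1225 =-65.35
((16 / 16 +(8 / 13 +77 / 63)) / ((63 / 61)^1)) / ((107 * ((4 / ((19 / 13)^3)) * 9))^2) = 0.00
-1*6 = -6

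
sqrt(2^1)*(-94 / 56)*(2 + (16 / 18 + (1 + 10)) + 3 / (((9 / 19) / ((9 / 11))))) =-22184*sqrt(2) / 693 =-45.27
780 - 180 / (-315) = 5464 / 7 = 780.57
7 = 7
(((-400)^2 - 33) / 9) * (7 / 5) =1119769 / 45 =24883.76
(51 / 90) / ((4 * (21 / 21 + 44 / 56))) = 119 / 1500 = 0.08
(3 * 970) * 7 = 20370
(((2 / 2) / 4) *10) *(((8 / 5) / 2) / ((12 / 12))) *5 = 10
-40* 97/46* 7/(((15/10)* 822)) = -13580/28359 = -0.48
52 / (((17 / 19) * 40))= 247 / 170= 1.45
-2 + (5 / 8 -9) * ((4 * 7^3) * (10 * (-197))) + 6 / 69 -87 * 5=22635848.09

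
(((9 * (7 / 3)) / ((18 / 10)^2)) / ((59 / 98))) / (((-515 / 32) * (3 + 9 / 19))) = -1042720 / 5414607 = -0.19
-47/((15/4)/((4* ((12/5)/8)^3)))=-846/625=-1.35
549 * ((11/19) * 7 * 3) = 126819/19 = 6674.68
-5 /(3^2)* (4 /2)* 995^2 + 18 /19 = -188104588 /171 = -1100026.83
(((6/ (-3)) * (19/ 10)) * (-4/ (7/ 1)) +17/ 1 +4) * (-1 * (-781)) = 633391/ 35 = 18096.89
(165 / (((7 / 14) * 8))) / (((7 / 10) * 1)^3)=41250 / 343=120.26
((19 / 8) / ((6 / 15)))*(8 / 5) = 19 / 2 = 9.50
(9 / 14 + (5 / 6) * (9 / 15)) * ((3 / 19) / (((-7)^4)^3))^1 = 24 / 1840891197733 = 0.00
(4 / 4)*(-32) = -32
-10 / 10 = -1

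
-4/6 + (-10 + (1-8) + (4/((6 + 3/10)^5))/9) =-17.67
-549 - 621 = -1170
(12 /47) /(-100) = -0.00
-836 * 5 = -4180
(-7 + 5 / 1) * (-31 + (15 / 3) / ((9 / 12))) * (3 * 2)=292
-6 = -6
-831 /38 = -21.87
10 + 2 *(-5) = 0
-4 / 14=-2 / 7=-0.29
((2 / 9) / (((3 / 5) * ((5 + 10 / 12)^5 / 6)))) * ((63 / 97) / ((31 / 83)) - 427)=-126268416 / 902475875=-0.14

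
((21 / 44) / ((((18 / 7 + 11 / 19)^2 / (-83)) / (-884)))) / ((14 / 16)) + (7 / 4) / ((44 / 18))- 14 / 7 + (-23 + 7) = 62031082503 / 15449368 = 4015.12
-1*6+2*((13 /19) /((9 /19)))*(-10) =-314 /9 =-34.89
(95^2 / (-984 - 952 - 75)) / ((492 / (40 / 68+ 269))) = -41361575 / 16820004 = -2.46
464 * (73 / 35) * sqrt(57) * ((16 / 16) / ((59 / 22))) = 745184 * sqrt(57) / 2065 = 2724.46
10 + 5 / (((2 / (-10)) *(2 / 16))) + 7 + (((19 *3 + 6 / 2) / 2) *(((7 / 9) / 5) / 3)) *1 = -1633 / 9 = -181.44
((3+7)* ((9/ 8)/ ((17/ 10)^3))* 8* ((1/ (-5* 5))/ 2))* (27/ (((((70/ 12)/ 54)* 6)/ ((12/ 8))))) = -22.89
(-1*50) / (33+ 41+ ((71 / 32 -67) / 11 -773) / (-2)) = -7040 / 65253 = -0.11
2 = 2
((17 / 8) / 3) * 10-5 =25 / 12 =2.08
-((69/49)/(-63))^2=-529/1058841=-0.00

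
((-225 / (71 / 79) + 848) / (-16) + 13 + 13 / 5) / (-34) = 123557 / 193120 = 0.64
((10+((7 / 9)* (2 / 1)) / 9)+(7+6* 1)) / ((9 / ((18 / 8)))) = 1877 / 324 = 5.79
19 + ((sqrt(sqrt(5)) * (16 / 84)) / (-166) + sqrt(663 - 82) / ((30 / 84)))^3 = 19 + 8 * (-5 * 5^(1 / 4) + 12201 * sqrt(581))^3 / 661914925875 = 307419.92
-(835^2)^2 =-486122700625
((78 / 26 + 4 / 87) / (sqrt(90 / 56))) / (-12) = -53 * sqrt(35) / 1566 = -0.20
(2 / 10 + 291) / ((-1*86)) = -728 / 215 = -3.39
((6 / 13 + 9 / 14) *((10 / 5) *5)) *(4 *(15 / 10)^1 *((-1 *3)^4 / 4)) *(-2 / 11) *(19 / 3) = -1546695 / 1001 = -1545.15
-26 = -26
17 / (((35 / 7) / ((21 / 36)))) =119 / 60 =1.98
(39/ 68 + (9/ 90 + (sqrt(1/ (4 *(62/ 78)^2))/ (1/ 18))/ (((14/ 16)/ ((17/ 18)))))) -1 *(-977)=73034433/ 73780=989.89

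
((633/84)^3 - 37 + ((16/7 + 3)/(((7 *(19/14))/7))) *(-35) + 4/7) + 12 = 111440145/417088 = 267.19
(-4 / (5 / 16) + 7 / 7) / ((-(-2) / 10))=-59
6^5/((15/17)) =44064/5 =8812.80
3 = 3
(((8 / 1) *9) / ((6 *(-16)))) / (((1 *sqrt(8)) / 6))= -9 *sqrt(2) / 8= -1.59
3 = 3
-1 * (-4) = 4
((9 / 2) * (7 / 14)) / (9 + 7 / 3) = 27 / 136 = 0.20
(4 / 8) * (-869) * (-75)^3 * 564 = 103383843750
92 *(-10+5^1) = -460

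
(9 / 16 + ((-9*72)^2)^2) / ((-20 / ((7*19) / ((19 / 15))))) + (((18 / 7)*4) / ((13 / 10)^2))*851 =-70084833039012195 / 75712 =-925676683207.58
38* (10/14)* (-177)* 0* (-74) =0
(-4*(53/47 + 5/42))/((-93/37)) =182114/91791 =1.98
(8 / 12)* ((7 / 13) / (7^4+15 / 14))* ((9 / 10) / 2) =147 / 2185885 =0.00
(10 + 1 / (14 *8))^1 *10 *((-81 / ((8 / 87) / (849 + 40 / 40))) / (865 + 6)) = -16786834875 / 195104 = -86040.44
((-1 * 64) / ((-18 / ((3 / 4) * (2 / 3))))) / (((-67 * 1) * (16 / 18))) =-2 / 67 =-0.03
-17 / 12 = -1.42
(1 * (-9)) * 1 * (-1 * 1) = 9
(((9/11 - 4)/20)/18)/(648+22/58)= -203/14891976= -0.00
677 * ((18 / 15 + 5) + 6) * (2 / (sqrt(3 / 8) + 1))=660752 / 25 - 165188 * sqrt(6) / 25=10245.03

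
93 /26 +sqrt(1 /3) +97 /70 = sqrt(3) /3 +2258 /455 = 5.54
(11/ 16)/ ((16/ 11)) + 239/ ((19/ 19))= 61305/ 256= 239.47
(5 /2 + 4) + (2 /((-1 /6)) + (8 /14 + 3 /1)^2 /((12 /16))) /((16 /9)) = 913 /98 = 9.32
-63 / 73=-0.86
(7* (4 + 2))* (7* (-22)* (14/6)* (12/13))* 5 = -69655.38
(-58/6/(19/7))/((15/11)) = -2233/855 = -2.61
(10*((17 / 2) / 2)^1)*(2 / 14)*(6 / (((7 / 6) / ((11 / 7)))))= 16830 / 343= 49.07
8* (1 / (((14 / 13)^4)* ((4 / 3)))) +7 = 11.46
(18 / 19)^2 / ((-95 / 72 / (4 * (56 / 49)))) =-746496 / 240065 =-3.11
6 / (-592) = -3 / 296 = -0.01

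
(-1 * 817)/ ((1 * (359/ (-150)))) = 122550/ 359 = 341.36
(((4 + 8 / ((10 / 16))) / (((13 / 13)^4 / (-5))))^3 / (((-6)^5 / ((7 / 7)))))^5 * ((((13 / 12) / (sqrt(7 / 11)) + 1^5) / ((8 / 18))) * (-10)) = -176337998940740 * sqrt(77) / 19683- 379804920795440 / 6561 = -136502282336.80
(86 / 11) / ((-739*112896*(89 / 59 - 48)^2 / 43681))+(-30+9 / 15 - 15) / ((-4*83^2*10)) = 8607419296806727 / 54055614177140284800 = 0.00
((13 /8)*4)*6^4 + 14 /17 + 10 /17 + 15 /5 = 143283 /17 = 8428.41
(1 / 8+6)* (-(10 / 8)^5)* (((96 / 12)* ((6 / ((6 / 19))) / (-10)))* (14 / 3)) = 4073125 / 3072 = 1325.89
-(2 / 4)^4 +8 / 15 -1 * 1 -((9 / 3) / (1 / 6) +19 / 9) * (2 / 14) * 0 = -127 / 240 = -0.53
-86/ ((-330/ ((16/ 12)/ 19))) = 172/ 9405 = 0.02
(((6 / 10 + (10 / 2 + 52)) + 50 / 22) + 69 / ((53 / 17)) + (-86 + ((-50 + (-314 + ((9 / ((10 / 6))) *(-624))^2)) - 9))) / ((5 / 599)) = 99123736525273 / 72875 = 1360188494.34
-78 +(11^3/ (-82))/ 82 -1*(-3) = -505631/ 6724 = -75.20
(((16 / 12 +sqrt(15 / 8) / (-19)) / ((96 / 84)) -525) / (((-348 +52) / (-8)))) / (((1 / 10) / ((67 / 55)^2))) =-14108927 / 67155 -31423 * sqrt(30) / 6805040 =-210.12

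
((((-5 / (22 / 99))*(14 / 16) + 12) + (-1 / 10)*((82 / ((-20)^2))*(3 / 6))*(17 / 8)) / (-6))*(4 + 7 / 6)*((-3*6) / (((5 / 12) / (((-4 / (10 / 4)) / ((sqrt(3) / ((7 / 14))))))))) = 7647607*sqrt(3) / 100000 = 132.46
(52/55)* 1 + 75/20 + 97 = 22373/220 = 101.70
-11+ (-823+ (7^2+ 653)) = -132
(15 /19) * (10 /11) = 150 /209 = 0.72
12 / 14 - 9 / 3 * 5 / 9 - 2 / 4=-1.31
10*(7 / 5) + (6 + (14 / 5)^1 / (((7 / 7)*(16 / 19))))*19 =7647 / 40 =191.18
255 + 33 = 288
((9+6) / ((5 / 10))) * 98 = 2940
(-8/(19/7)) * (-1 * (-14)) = -784/19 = -41.26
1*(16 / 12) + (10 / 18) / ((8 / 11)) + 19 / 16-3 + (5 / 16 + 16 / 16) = 115 / 72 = 1.60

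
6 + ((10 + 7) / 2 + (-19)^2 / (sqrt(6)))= 29 / 2 + 361*sqrt(6) / 6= 161.88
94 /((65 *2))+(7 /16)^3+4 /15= 857413 /798720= 1.07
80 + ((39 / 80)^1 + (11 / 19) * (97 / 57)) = 7058797 / 86640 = 81.47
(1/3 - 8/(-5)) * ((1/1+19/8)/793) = 261/31720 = 0.01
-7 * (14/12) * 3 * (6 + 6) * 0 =0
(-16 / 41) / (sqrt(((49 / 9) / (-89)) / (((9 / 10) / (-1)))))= -72 * sqrt(890) / 1435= -1.50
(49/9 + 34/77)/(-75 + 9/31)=-126449/1604988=-0.08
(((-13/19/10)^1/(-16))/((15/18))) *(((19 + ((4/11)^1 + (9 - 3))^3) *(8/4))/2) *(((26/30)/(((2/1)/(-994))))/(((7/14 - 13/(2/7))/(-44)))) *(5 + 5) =-3437077553/574750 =-5980.13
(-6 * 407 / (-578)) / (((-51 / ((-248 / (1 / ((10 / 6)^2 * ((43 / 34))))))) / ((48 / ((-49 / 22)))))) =-19097091200 / 12277587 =-1555.44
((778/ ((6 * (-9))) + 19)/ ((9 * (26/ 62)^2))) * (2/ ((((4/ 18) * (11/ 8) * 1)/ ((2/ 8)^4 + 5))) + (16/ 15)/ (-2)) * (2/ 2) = 5068015129/ 54208440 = 93.49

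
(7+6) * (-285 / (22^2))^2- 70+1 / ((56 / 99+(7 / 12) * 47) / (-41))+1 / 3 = -518828290297 / 7787372208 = -66.62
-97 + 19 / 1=-78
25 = 25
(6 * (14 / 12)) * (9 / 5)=63 / 5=12.60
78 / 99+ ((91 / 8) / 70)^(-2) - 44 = -29794 / 5577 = -5.34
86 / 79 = 1.09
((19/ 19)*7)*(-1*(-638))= 4466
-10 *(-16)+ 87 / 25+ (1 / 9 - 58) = 23758 / 225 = 105.59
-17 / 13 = -1.31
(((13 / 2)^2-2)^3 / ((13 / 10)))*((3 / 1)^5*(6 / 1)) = 15211609245 / 208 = 73132736.75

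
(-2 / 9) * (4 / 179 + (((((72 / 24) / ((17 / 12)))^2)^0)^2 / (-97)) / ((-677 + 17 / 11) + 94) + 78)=-8664675961 / 499741866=-17.34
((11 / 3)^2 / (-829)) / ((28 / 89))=-10769 / 208908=-0.05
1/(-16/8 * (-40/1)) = 1/80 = 0.01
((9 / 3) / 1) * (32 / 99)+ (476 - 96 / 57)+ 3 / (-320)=95359399 / 200640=475.28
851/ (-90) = -851/ 90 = -9.46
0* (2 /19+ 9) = 0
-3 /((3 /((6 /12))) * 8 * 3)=-0.02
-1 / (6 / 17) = -2.83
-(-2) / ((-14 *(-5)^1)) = 1 / 35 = 0.03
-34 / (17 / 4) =-8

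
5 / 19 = 0.26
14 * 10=140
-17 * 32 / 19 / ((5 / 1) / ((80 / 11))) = -8704 / 209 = -41.65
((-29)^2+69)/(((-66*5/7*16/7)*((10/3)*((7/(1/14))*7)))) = -13/3520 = -0.00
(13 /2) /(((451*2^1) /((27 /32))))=351 /57728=0.01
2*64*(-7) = -896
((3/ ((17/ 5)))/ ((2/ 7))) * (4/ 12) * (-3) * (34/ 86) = -105/ 86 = -1.22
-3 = -3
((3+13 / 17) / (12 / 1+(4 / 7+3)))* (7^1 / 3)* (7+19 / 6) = 95648 / 16677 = 5.74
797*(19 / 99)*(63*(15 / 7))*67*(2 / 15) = 2029162 / 11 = 184469.27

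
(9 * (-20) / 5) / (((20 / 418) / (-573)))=431125.20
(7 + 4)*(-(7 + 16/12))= -275/3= -91.67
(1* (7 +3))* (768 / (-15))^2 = 131072 / 5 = 26214.40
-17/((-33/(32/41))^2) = -17408/1830609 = -0.01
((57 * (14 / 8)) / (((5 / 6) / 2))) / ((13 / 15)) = 3591 / 13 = 276.23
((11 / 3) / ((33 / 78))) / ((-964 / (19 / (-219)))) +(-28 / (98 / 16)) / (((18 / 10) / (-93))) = 523569409 / 2216718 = 236.19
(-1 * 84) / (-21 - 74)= 84 / 95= 0.88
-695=-695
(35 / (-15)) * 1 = -7 / 3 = -2.33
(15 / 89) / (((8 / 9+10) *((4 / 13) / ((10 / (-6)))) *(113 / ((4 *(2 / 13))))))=-225 / 492793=-0.00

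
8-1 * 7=1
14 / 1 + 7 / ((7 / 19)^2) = 459 / 7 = 65.57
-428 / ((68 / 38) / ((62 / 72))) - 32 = -72815 / 306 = -237.96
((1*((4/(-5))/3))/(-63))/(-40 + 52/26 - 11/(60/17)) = -16/155421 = -0.00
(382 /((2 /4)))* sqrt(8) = 1528* sqrt(2) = 2160.92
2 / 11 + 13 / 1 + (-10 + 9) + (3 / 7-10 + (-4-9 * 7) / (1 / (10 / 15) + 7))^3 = -98334524557 / 18536749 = -5304.84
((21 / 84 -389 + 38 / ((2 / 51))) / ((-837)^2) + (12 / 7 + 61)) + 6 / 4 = 1259639309 / 19615932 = 64.22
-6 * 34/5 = -204/5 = -40.80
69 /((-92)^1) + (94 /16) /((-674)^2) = -0.75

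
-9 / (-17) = 9 / 17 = 0.53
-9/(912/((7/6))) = -7/608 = -0.01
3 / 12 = 1 / 4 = 0.25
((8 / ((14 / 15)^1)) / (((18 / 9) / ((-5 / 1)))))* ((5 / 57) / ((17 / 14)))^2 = -35000 / 312987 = -0.11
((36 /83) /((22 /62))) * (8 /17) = 8928 /15521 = 0.58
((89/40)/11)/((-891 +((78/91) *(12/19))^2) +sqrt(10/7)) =-4960910598903/21845305518097160 - 3978309167 *sqrt(70)/109226527590485800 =-0.00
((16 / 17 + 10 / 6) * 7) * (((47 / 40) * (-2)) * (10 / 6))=-43757 / 612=-71.50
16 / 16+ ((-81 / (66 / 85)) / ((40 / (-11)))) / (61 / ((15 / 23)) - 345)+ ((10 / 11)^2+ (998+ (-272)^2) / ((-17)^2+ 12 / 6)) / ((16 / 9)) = 103624891531 / 708351424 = 146.29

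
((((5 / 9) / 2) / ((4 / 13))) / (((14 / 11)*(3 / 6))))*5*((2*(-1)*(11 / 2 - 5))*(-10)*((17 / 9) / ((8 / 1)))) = 16.75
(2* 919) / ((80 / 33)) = 30327 / 40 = 758.18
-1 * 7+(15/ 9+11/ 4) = -31/ 12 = -2.58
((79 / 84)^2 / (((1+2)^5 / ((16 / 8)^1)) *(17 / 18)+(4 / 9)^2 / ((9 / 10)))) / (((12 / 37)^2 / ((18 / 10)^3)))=56056718169 / 131418392000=0.43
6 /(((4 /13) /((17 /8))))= 663 /16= 41.44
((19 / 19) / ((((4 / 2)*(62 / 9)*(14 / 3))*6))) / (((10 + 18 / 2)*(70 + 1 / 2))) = 3 / 1550248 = 0.00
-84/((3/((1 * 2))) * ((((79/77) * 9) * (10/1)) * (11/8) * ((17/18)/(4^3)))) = -200704/6715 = -29.89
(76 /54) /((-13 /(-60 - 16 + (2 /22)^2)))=116470 /14157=8.23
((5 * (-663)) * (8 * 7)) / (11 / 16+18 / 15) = -14851200 / 151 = -98352.32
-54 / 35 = -1.54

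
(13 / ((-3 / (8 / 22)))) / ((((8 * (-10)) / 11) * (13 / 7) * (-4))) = -7 / 240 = -0.03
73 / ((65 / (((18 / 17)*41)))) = 53874 / 1105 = 48.75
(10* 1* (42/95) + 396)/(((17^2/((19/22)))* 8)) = 951/6358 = 0.15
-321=-321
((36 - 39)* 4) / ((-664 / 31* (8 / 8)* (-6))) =-31 / 332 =-0.09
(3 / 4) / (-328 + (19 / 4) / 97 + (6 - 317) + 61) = -291 / 224245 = -0.00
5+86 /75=6.15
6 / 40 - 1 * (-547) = 10943 / 20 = 547.15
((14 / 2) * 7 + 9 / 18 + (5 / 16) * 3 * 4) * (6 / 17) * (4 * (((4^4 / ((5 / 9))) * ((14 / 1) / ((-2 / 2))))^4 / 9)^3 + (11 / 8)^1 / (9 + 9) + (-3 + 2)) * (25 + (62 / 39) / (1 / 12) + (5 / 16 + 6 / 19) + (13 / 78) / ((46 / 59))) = 871716663683176438731274316241905580287725921090209441641825063 / 36216375000000000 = 24069682945440465500240550000000000000000000000.00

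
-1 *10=-10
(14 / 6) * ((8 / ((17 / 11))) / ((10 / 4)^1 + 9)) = 1232 / 1173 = 1.05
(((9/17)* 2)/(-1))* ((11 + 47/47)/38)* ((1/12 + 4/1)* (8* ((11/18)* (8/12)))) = -4.45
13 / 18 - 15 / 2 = -61 / 9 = -6.78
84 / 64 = 21 / 16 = 1.31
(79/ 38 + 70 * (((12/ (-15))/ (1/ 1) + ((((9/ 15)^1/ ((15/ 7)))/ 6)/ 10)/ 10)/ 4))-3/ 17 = -12.09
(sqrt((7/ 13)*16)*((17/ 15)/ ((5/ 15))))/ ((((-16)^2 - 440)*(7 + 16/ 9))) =-153*sqrt(91)/ 236210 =-0.01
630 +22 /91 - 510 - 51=6301 /91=69.24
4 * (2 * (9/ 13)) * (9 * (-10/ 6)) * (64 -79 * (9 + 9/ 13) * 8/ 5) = 16301952/ 169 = 96461.25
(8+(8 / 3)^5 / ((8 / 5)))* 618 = 4619344 / 81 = 57028.94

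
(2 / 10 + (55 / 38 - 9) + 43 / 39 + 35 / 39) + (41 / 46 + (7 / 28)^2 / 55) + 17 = 4822309 / 384560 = 12.54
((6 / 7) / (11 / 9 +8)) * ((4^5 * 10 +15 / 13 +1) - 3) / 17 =7187886 / 128401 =55.98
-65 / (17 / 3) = -11.47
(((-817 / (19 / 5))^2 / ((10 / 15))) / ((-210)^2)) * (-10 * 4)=-9245 / 147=-62.89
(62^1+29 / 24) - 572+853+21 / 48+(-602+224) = -1601 / 48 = -33.35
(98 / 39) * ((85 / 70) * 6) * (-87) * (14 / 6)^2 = -338198 / 39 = -8671.74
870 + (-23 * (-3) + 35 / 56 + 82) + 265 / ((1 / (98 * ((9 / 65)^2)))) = 10271897 / 6760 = 1519.51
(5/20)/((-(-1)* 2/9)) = 9/8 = 1.12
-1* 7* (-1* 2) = 14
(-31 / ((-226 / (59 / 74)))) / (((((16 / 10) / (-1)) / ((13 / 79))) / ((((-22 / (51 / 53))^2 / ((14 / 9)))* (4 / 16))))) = -40407703765 / 42764472128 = -0.94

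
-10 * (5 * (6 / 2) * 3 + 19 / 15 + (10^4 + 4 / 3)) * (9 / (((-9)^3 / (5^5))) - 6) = 40313204 / 9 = 4479244.89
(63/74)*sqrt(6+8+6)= 63*sqrt(5)/37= 3.81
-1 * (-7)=7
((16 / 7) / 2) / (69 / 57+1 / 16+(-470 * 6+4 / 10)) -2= -59986158 / 29986999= -2.00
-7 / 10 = -0.70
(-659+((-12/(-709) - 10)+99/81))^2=18155967604324/40717161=445904.56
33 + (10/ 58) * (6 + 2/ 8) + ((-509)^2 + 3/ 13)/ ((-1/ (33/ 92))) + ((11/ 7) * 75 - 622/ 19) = -428139679221/ 4612972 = -92812.11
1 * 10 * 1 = 10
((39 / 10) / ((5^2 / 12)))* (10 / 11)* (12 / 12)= 468 / 275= 1.70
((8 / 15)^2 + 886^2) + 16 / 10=176624524 / 225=784997.88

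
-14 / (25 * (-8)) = 0.07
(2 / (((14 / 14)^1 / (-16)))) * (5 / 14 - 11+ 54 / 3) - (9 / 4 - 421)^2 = -19665743 / 112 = -175586.99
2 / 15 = 0.13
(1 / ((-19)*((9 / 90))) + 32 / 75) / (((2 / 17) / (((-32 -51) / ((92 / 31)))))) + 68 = 12020411 / 131100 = 91.69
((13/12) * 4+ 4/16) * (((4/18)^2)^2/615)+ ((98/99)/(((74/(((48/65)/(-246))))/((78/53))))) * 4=-56980268/261117925695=-0.00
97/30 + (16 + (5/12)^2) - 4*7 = -6187/720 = -8.59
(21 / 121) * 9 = 189 / 121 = 1.56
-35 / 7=-5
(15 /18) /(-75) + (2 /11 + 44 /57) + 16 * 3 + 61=2068021 /18810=109.94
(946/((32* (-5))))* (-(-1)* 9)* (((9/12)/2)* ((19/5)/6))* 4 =-80883/1600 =-50.55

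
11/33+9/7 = 34/21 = 1.62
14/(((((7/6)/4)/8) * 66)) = 64/11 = 5.82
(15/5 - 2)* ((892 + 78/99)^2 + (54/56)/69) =558998091737/701316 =797070.21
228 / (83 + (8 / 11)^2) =9196 / 3369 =2.73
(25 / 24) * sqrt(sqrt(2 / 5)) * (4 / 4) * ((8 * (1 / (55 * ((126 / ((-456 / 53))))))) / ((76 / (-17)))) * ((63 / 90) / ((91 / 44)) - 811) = -895781 * 2^(1 / 4) * 5^(3 / 4) / 2387385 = -1.49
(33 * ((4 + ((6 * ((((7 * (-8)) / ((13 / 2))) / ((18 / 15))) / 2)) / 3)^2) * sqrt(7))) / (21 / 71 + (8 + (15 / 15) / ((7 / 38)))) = 461874028 * sqrt(7) / 3458247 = 353.36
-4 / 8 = -1 / 2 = -0.50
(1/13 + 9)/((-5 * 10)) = -59/325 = -0.18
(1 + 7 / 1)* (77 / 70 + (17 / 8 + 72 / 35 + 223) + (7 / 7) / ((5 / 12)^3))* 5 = 1694743 / 175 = 9684.25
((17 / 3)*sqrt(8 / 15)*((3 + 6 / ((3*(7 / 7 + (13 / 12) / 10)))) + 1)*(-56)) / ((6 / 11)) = -1154912*sqrt(30) / 2565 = -2466.17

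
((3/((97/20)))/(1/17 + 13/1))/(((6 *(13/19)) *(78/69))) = 37145/3639246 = 0.01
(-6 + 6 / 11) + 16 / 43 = -2404 / 473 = -5.08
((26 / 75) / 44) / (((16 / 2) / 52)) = 0.05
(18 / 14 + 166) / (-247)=-1171 / 1729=-0.68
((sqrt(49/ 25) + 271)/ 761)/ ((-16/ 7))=-4767/ 30440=-0.16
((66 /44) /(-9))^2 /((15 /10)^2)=1 /81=0.01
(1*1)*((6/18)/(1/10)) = 10/3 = 3.33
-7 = -7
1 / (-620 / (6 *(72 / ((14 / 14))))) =-108 / 155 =-0.70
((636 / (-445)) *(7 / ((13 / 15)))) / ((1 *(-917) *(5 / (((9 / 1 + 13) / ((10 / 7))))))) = 146916 / 3789175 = 0.04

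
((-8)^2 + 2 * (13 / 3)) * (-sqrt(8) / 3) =-436 * sqrt(2) / 9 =-68.51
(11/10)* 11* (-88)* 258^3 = -91431777888/5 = -18286355577.60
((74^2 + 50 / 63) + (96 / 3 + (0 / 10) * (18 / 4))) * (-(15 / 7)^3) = -130145250 / 2401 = -54204.60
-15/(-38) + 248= 248.39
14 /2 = 7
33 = 33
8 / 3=2.67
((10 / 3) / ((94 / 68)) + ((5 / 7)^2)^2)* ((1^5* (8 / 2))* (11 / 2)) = 19898230 / 338541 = 58.78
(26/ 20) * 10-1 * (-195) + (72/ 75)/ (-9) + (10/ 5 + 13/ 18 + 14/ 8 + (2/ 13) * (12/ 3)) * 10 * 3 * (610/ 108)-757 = 32954693/ 105300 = 312.96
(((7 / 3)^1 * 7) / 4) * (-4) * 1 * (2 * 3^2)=-294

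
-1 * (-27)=27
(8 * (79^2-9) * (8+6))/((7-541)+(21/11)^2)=-84456064/64173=-1316.07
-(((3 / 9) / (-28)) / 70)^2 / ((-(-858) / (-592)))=37 / 1854052200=0.00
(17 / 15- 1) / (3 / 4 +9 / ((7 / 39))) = 56 / 21375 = 0.00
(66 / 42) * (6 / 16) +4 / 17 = 785 / 952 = 0.82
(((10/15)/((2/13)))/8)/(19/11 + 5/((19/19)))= 0.08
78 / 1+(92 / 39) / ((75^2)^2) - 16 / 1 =76507031342 / 1233984375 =62.00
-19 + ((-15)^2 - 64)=142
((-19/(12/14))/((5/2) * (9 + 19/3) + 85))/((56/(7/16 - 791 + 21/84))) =48051/18944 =2.54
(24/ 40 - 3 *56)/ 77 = -837/ 385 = -2.17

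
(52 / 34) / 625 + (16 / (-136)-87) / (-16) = 54473 / 10000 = 5.45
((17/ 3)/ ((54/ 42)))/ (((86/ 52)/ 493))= 1525342/ 1161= 1313.82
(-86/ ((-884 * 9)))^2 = 1849/ 15824484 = 0.00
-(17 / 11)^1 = -17 / 11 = -1.55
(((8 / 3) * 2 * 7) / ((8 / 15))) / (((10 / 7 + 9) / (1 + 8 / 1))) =4410 / 73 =60.41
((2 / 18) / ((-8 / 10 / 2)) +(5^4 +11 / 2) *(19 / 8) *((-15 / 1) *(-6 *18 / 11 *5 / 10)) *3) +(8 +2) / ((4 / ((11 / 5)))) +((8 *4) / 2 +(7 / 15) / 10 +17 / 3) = 6550324949 / 19800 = 330824.49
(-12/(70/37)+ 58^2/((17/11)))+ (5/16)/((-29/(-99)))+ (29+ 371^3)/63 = 2019392684741/2484720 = 812724.45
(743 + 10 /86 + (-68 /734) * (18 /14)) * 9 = 738690012 /110467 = 6686.97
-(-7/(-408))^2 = -49/166464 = -0.00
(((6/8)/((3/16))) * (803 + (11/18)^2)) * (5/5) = 260293/81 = 3213.49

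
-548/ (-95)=548/ 95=5.77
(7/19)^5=16807/2476099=0.01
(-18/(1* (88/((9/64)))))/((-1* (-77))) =-81/216832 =-0.00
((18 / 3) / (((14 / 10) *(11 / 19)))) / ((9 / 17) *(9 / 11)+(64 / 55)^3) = 146561250 / 39771011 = 3.69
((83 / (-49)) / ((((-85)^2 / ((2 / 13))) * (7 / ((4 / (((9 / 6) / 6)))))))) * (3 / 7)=-7968 / 225513925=-0.00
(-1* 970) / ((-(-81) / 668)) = -647960 / 81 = -7999.51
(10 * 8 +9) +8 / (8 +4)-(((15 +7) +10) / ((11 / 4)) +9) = 69.03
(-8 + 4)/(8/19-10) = 38/91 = 0.42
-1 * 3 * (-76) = 228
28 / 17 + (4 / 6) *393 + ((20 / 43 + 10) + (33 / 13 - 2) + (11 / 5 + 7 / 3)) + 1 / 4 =159327661 / 570180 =279.43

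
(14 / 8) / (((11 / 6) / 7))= 147 / 22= 6.68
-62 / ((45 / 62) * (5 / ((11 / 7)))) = -42284 / 1575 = -26.85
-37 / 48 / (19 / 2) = -37 / 456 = -0.08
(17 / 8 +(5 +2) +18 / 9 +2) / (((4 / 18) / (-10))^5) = -19375453125 / 8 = -2421931640.62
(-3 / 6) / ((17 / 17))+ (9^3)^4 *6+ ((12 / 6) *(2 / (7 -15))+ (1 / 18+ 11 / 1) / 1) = 30502389940129 / 18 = 1694577218896.06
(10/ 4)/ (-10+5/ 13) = -13/ 50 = -0.26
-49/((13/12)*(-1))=588/13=45.23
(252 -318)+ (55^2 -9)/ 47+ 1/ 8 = -641/ 376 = -1.70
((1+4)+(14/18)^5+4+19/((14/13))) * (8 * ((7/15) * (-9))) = -17808460/19683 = -904.76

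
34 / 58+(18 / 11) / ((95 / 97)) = 2.26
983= 983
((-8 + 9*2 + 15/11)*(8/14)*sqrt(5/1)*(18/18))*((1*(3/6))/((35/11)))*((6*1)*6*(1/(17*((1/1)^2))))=1800*sqrt(5)/833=4.83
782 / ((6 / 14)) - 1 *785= 3119 / 3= 1039.67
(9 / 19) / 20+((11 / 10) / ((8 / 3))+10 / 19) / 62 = 3659 / 94240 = 0.04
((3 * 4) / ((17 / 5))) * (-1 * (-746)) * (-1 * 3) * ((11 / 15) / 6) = -16412 / 17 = -965.41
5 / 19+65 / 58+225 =249475 / 1102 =226.38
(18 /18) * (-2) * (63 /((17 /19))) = -2394 /17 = -140.82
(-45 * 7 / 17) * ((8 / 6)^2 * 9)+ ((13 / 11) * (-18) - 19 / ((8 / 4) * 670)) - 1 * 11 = -82380053 / 250580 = -328.76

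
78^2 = 6084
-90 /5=-18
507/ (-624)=-13/ 16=-0.81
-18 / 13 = -1.38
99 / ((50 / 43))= 4257 / 50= 85.14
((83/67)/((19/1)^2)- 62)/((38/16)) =-26.10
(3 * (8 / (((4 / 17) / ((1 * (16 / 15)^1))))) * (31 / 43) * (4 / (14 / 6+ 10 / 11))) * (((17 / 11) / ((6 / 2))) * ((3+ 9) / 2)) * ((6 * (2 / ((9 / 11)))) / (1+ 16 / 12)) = 302742528 / 161035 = 1879.98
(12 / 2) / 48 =0.12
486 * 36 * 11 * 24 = 4618944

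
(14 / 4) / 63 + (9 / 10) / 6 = 37 / 180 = 0.21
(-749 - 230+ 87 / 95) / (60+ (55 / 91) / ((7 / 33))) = -59188766 / 3803325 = -15.56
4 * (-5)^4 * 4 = 10000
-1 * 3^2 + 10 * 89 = 881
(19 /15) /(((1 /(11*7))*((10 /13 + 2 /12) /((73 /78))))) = 1463 /15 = 97.53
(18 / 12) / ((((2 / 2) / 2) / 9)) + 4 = 31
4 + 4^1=8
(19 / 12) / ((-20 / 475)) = -37.60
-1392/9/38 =-232/57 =-4.07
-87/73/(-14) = 87/1022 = 0.09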